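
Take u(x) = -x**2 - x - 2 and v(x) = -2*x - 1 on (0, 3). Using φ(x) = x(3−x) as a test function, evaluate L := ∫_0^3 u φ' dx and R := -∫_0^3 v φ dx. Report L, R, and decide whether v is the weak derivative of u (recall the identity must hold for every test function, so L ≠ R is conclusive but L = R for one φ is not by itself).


LHS = 18, RHS = 18. Yes, v = u' weakly.

u(x) = -x**2 - x - 2, classical derivative u'(x) = -2*x - 1.
φ(x) = x(3−x), so φ'(x) = 3 - 2*x.
Note φ(0) = φ(3) = 0, so the boundary term u·φ vanishes.
LHS = ∫_0^3 u(x) φ'(x) dx = ∫_0^3 (2*x^3 - x^2 + x - 6) dx. Term by term:
  ∫_0^3 2*x^3 dx = 81/2;  ∫_0^3 -x^2 dx = -9;  ∫_0^3 x dx = 9/2;
  ∫_0^3 -6 dx = -18.
Sum: 81/2 − 9 + 9/2 − 18 = 18.
So LHS = 18.
∫_0^3 v(x) φ(x) dx = ∫_0^3 (2*x^3 - 5*x^2 - 3*x) dx. Term by term:
  ∫_0^3 2*x^3 dx = 81/2;  ∫_0^3 -5*x^2 dx = -45;  ∫_0^3 -3*x dx = -27/2.
Sum: 81/2 − 45 − 27/2 = -18.
So RHS = -∫_0^3 v(x) φ(x) dx = 18.
LHS = RHS, so the identity holds for this test φ.
Moreover u is smooth here and v(x) = u'(x) = -2*x - 1 pointwise, so the identity holds for every test function. Hence v is the weak derivative of u.


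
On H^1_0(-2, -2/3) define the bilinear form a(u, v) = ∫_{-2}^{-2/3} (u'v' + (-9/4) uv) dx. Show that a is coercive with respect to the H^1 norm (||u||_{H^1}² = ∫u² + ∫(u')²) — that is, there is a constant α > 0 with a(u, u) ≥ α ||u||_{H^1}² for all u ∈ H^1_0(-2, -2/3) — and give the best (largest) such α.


α = 9*(-4 + π^2)/(16 + 9*π^2)

Coercivity of a(·,·) on H^1_0(-2, -2/3) means a(u, u) ≥ α ||u||_{H^1}² for every u ∈ H^1_0.
The interval has length L = 4/3, and Poincaré/coercivity depend only on L. Here a(u, u) = ∫(u')² + (-9/4)·∫u².
Here c = -9/4 < 0 with |c| < (π/L)² = 9*π^2/16, so coercivity still holds. The condition a(u,u) ≥ α||u||_{H^1}² reads (1−α)∫(u')² ≥ (α−c)∫u². Any admissible α is ≤ 1 (rapidly oscillating u have ∫u²/∫(u')² → 0), and α = 1 would force 0 ≥ (1−c)∫u², impossible since c < 1; so 1−α > 0. By the sharp Poincaré inequality on H^1_0 of an interval of length L, ∫(u')² ≥ (π/L)²∫u² with equality for the first sine mode sin(π(x−x₀)/L) (x₀ the left endpoint), so the inequality holds for all u iff (1−α)(π/L)² ≥ α − c, i.e. α ≤ ((π/L)² + c)/((π/L)² + 1) = (1 + c(L/π)²)/(1 + (L/π)²). (Direct route, valid since c ≤ 0: Poincaré gives c∫u² ≥ c(L/π)²∫(u')², so a(u,u) ≥ (1 + c(L/π)²)∫(u')², while ||u||_{H^1}² ≤ (1 + (L/π)²)∫(u')²; dividing yields the same α.) With (π/L)² = 9*π^2/16 and c = -9/4, the largest admissible constant is α = ((π/L)² + c)/((π/L)² + 1).
Simplifying, α = 9*(-4 + π^2)/(16 + 9*π^2).


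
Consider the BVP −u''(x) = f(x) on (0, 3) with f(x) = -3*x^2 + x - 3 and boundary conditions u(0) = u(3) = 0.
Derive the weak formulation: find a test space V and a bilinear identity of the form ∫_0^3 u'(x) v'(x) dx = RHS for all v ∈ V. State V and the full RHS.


V = H^1_0(0, 3) (so v(0) = v(3) = 0); weak form: ∫_0^3 u'v' dx = ∫_0^3 (-3*x^2 + x - 3) v dx for all v ∈ V.

Multiply both sides by a test function v and integrate from 0 to 3:
  ∫_0^3 −u''(x) v(x) dx = ∫_0^3 f(x) v(x) dx.
Integrate the LHS by parts once:
  ∫_0^3 −u'' v dx = −[u'(x) v(x)]_0^3 + ∫_0^3 u'(x) v'(x) dx.
Thus ∫_0^3 u'(x) v'(x) dx = ∫_0^3 f(x) v(x) dx + [u'(x) v(x)]_0^3.
Choose V so that boundary terms are either known or forced to vanish.
u is Dirichlet: u(0) = u(3) = 0. Let V = H^1_0(0, 3); then v(0) = v(3) = 0, and [u' v]_0^3 = 0.
Weak formulation: find u (satisfying any essential BC) such that ∫_0^3 u'(x) v'(x) dx = ∫_0^3 f v dx for all v ∈ V.
Substituting f(x) = -3*x^2 + x - 3, the right-hand side is ∫_0^3 (-3*x^2 + x - 3) v dx.


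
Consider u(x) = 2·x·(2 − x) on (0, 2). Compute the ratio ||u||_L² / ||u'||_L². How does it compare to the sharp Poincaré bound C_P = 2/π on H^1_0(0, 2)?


||u||_L² / ||u'||_L² = sqrt(10)/5 < C_P = 2/π.

u(x) = 2·x·(2 − x), so u'(x) = 4 - 4*x.
u(x) = 2·x·(2 − x) vanishes at x = 0 and x = 2, so u ∈ H^1_0(0, 2). Differentiate via the product rule and integrate the resulting polynomials term by term.
  ∫_0^2 u² dx = ∫_0^2 (4*x^4 - 16*x^3 + 16*x^2) dx. Term by term:
    ∫_0^2 4*x^4 dx = 128/5;  ∫_0^2 -16*x^3 dx = -64;  ∫_0^2 16*x^2 dx = 128/3.
  Sum: 128/5 − 64 + 128/3 = 64/15.
  ∫_0^2 (u')² dx = ∫_0^2 (16*x^2 - 32*x + 16) dx. Term by term:
    ∫_0^2 16*x^2 dx = 128/3;  ∫_0^2 -32*x dx = -64;  ∫_0^2 16 dx = 32.
  Sum: 128/3 − 64 + 32 = 32/3.
∫_0^2 u² dx = 64/15, so ||u||_L² = 8*sqrt(15)/15.
∫_0^2 (u')² dx = 32/3, so ||u'||_L² = 4*sqrt(6)/3.
Ratio ||u||_L² / ||u'||_L² = sqrt(10)/5.
Sharp Poincaré constant on H^1_0(0, 2) is C_P = L/π = 2/π, achieved by sin(π/2·x).
A polynomial bump cannot attain the sharp Poincaré constant (only the first sine eigenfunction does), so the ratio is strictly less than C_P, consistent with ||u||_L² ≤ C_P ||u'||_L².


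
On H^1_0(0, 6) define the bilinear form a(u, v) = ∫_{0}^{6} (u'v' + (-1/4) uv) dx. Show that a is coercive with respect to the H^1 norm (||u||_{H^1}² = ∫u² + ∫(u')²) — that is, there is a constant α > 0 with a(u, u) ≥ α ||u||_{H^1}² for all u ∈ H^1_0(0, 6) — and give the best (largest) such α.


α = (-9 + π^2)/(π^2 + 36)

Coercivity of a(·,·) on H^1_0(0, 6) means a(u, u) ≥ α ||u||_{H^1}² for every u ∈ H^1_0.
The interval has length L = 6, and Poincaré/coercivity depend only on L. Here a(u, u) = ∫(u')² + (-1/4)·∫u².
Here c = -1/4 < 0 with |c| < (π/L)² = π^2/36, so coercivity still holds. The condition a(u,u) ≥ α||u||_{H^1}² reads (1−α)∫(u')² ≥ (α−c)∫u². Any admissible α is ≤ 1 (rapidly oscillating u have ∫u²/∫(u')² → 0), and α = 1 would force 0 ≥ (1−c)∫u², impossible since c < 1; so 1−α > 0. By the sharp Poincaré inequality on H^1_0 of an interval of length L, ∫(u')² ≥ (π/L)²∫u² with equality for the first sine mode sin(π(x−x₀)/L) (x₀ the left endpoint), so the inequality holds for all u iff (1−α)(π/L)² ≥ α − c, i.e. α ≤ ((π/L)² + c)/((π/L)² + 1) = (1 + c(L/π)²)/(1 + (L/π)²). (Direct route, valid since c ≤ 0: Poincaré gives c∫u² ≥ c(L/π)²∫(u')², so a(u,u) ≥ (1 + c(L/π)²)∫(u')², while ||u||_{H^1}² ≤ (1 + (L/π)²)∫(u')²; dividing yields the same α.) With (π/L)² = π^2/36 and c = -1/4, the largest admissible constant is α = ((π/L)² + c)/((π/L)² + 1).
Simplifying, α = (-9 + π^2)/(π^2 + 36).


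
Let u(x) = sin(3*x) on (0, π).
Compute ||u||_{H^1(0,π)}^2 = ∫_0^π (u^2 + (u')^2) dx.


||u||_{H^1(0,π)}^2 = 5*π

u'(x) = 3*cos(3*x).
Expand u² and (u')² and integrate term by term on (0, π), using: for integers n ≥ 1, ∫_0^π sin²(nx) dx = ∫_0^π cos²(nx) dx = π/2; for n ≠ n', ∫_0^π sin(nx)sin(n'x) dx = ∫_0^π cos(nx)cos(n'x) dx = 0; and by product-to-sum, ∫_0^π sin(nx)cos(n'x) dx = ½∫_0^π [sin((n+n')x) + sin((n−n')x)] dx, which is 0 when n+n' is even and 2n/(n²−n'²) when n+n' is odd (it need not vanish on (0, π)).
  u² squared terms: (1)²·∫sin(3x)² dx = 1·π/2 = π/2.
  So ∫_0^π u² dx = π/2.
  (u')² squared terms: (3)²·∫cos(3x)² dx = 9·π/2 = 9*π/2.
  So ∫_0^π (u')² dx = 9*π/2.
||u||_{H^1}^2 = (π/2) + (9*π/2) = 5*π.


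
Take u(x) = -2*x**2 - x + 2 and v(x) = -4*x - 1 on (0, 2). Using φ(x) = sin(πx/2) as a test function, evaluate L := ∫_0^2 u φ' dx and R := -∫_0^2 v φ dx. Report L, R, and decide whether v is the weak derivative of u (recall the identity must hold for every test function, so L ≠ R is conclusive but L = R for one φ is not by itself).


LHS = 20/π, RHS = 20/π. Yes, v = u' weakly.

u(x) = -2*x**2 - x + 2, classical derivative u'(x) = -4*x - 1.
φ(x) = sin(πx/2), so φ'(x) = π*cos(π*x/2)/2.
Note φ(0) = φ(2) = 0, so the boundary term u·φ vanishes.
LHS = ∫_0^2 u(x) φ'(x) dx = ∫_0^2 (-π*x^2*cos(π*x/2) - π*x*cos(π*x/2)/2 + π*cos(π*x/2)) dx. Term by term:
  ∫_0^2 π*cos(π*x/2) dx = 0;  ∫_0^2 -π*x^2*cos(π*x/2) dx = 16/π;  ∫_0^2 -π*x*cos(π*x/2)/2 dx = 4/π.
Sum: 0 + 16/π + 4/π = 20/π.
So LHS = 20/π.
∫_0^2 v(x) φ(x) dx = ∫_0^2 (-4*x*sin(π*x/2) - sin(π*x/2)) dx. Term by term:
  ∫_0^2 -sin(π*x/2) dx = -4/π;  ∫_0^2 -4*x*sin(π*x/2) dx = -16/π.
Sum: -4/π − 16/π = -20/π.
So RHS = -∫_0^2 v(x) φ(x) dx = 20/π.
LHS = RHS, so the identity holds for this test φ.
Moreover u is smooth here and v(x) = u'(x) = -4*x - 1 pointwise, so the identity holds for every test function. Hence v is the weak derivative of u.


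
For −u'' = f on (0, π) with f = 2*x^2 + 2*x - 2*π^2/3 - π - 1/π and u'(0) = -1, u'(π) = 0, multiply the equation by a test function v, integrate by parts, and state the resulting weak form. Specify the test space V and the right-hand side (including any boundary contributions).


V = H^1(0, π) (v unrestricted at boundary; u is determined up to an additive constant); weak form: ∫_0^π u'v' dx = ∫_0^π (2*x^2 + 2*x - 2*π^2/3 - π - 1/π) v dx + v(0) for all v ∈ V.

Multiply both sides by a test function v and integrate from 0 to π:
  ∫_0^π −u''(x) v(x) dx = ∫_0^π f(x) v(x) dx.
Integrate the LHS by parts once:
  ∫_0^π −u'' v dx = −[u'(x) v(x)]_0^π + ∫_0^π u'(x) v'(x) dx.
Thus ∫_0^π u'(x) v'(x) dx = ∫_0^π f(x) v(x) dx + [u'(x) v(x)]_0^π.
Choose V so that boundary terms are either known or forced to vanish.
u has inhomogeneous Neumann u'(0) = -1, u'(π) = 0. [u' v]_0^π = (0)·v(π) − (-1)·v(0) = v(0). Take V = H^1(0, π); boundary term becomes part of RHS.
Weak formulation: find u (satisfying any essential BC) such that ∫_0^π u'(x) v'(x) dx = ∫_0^π f v dx + v(0) for all v ∈ V (Neumann data are natural BCs: they enter the RHS as boundary terms).
Substituting f(x) = 2*x^2 + 2*x - 2*π^2/3 - π - 1/π, the right-hand side is ∫_0^π (2*x^2 + 2*x - 2*π^2/3 - π - 1/π) v dx + v(0).
Compatibility check (pure Neumann): taking v ≡ 1 ∈ V gives 0 = ∫_0^π f dx + (0) − (-1), i.e. ∫_0^π f dx must equal u'(0) − u'(π) = -1. Indeed ∫_0^π (2*x^2 + 2*x - 2*π^2/3 - π - 1/π) dx = -1, so the data are compatible. The solution is then unique only up to an additive constant (fix it e.g. by requiring ∫_0^π u dx = 0).


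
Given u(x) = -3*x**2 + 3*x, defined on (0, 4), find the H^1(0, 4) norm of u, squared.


||u||_{H^1}^2 = 6996/5

The H^1 norm (squared) on an interval (0, L) is
  ||u||_{H^1}^2 = ∫_0^L u(x)^2 dx + ∫_0^L u'(x)^2 dx.
Compute u'(x) = 3 - 6*x.
Then u(x)^2 = 9*x**4 - 18*x**3 + 9*x**2 and u'(x)^2 = 36*x**2 - 36*x + 9.
Integrate each monomial from 0 to 4 using ∫_0^4 c·x^n dx = c·4^(n+1)/(n+1):
  ∫_0^4 u(x)^2 dx = ∫_0^4 (9*x^4 - 18*x^3 + 9*x^2) dx. Term by term:
    ∫_0^4 9*x^4 dx = 9216/5;  ∫_0^4 -18*x^3 dx = -1152;  ∫_0^4 9*x^2 dx = 192.
  Sum: 9216/5 − 1152 + 192 = 4416/5.
  ∫_0^4 u'(x)^2 dx = ∫_0^4 (36*x^2 - 36*x + 9) dx. Term by term:
    ∫_0^4 36*x^2 dx = 768;  ∫_0^4 -36*x dx = -288;  ∫_0^4 9 dx = 36.
  Sum: 768 − 288 + 36 = 516.
Adding: ||u||_{H^1}^2 = 4416/5 + 516 = 6996/5.


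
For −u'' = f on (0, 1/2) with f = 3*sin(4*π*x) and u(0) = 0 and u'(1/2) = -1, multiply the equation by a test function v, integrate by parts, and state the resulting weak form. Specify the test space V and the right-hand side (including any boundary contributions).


V = {v ∈ H^1(0, 1/2) : v(0) = 0} (test functions vanish at x = 0 where u is specified); weak form: ∫_0^1/2 u'v' dx = ∫_0^1/2 (3*sin(4*π*x)) v dx − v(1/2) for all v ∈ V.

Multiply both sides by a test function v and integrate from 0 to 1/2:
  ∫_0^1/2 −u''(x) v(x) dx = ∫_0^1/2 f(x) v(x) dx.
Integrate the LHS by parts once:
  ∫_0^1/2 −u'' v dx = −[u'(x) v(x)]_0^1/2 + ∫_0^1/2 u'(x) v'(x) dx.
Thus ∫_0^1/2 u'(x) v'(x) dx = ∫_0^1/2 f(x) v(x) dx + [u'(x) v(x)]_0^1/2.
Choose V so that boundary terms are either known or forced to vanish.
Mixed BC: u(0) = 0 (Dirichlet) and u'(1/2) = -1 (Neumann). Define V = {v ∈ H^1(0, 1/2) : v(0) = 0}. Then [u' v]_0^1/2 = u'(1/2)·v(1/2) − u'(0)·0 = − v(1/2).
Weak formulation: find u (satisfying any essential BC) such that ∫_0^1/2 u'(x) v'(x) dx = ∫_0^1/2 f v dx − v(1/2) for all v ∈ V (Dirichlet at 0 absorbed into V; Neumann datum at x = 1/2 contributes the boundary term).
Substituting f(x) = 3*sin(4*π*x), the right-hand side is ∫_0^1/2 (3*sin(4*π*x)) v dx − v(1/2).


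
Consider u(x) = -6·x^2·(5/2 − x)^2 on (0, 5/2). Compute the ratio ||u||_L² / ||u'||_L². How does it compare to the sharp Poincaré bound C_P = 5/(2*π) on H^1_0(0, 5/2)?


||u||_L² / ||u'||_L² = 5*sqrt(3)/12 < C_P = 5/(2*π).

u(x) = -6·x^2·(5/2 − x)^2, so u'(x) = 3*x*(-8*x^2 + 30*x - 25).
u(x) = -6·x^2·(5/2 − x)^2 vanishes at x = 0 and x = 5/2, so u ∈ H^1_0(0, 5/2). Differentiate via the product rule and integrate the resulting polynomials term by term.
  ∫_0^5/2 u² dx = ∫_0^5/2 (36*x^8 - 360*x^7 + 1350*x^6 - 2250*x^5 + 5625*x^4/4) dx. Term by term:
    ∫_0^5/2 36*x^8 dx = 1953125/128;  ∫_0^5/2 -360*x^7 dx = -17578125/256;  ∫_0^5/2 1350*x^6 dx = 52734375/448;
    ∫_0^5/2 -2250*x^5 dx = -5859375/64;  ∫_0^5/2 5625*x^4/4 dx = 3515625/128.
  Sum: 1953125/128 − 17578125/256 + 52734375/448 − 5859375/64 + 3515625/128 = 390625/1792.
  ∫_0^5/2 (u')² dx = ∫_0^5/2 (576*x^6 - 4320*x^5 + 11700*x^4 - 13500*x^3 + 5625*x^2) dx. Term by term:
    ∫_0^5/2 576*x^6 dx = 703125/14;  ∫_0^5/2 -4320*x^5 dx = -703125/4;  ∫_0^5/2 11700*x^4 dx = 1828125/8;
    ∫_0^5/2 -13500*x^3 dx = -2109375/16;  ∫_0^5/2 5625*x^2 dx = 234375/8.
  Sum: 703125/14 − 703125/4 + 1828125/8 − 2109375/16 + 234375/8 = 46875/112.
∫_0^5/2 u² dx = 390625/1792, so ||u||_L² = 625*sqrt(7)/112.
∫_0^5/2 (u')² dx = 46875/112, so ||u'||_L² = 125*sqrt(21)/28.
Ratio ||u||_L² / ||u'||_L² = 5*sqrt(3)/12.
Sharp Poincaré constant on H^1_0(0, 5/2) is C_P = L/π = 5/(2*π), achieved by sin(2*π/5·x).
A polynomial bump cannot attain the sharp Poincaré constant (only the first sine eigenfunction does), so the ratio is strictly less than C_P, consistent with ||u||_L² ≤ C_P ||u'||_L².


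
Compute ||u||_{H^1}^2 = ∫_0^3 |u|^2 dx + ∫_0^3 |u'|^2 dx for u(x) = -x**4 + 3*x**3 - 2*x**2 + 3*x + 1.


||u||_{H^1}^2 = 57957/140

The H^1 norm (squared) on an interval (0, L) is
  ||u||_{H^1}^2 = ∫_0^L u(x)^2 dx + ∫_0^L u'(x)^2 dx.
Compute u'(x) = -4*x**3 + 9*x**2 - 4*x + 3.
Then u(x)^2 = x**8 - 6*x**7 + 13*x**6 - 18*x**5 + 20*x**4 - 6*x**3 + 5*x**2 + 6*x + 1 and u'(x)^2 = 16*x**6 - 72*x**5 + 113*x**4 - 96*x**3 + 70*x**2 - 24*x + 9.
Integrate each monomial from 0 to 3 using ∫_0^3 c·x^n dx = c·3^(n+1)/(n+1):
  ∫_0^3 u(x)^2 dx = ∫_0^3 (x^8 - 6*x^7 + 13*x^6 - 18*x^5 + 20*x^4 - 6*x^3 + 5*x^2 + 6*x + 1) dx. Term by term:
    ∫_0^3 x^8 dx = 2187;  ∫_0^3 -6*x^7 dx = -19683/4;  ∫_0^3 13*x^6 dx = 28431/7;
    ∫_0^3 -18*x^5 dx = -2187;  ∫_0^3 20*x^4 dx = 972;  ∫_0^3 -6*x^3 dx = -243/2;
    ∫_0^3 5*x^2 dx = 45;  ∫_0^3 6*x dx = 27;  ∫_0^3 1 dx = 3.
  Sum: 2187 − 19683/4 + 28431/7 − 2187 + 972 − 243/2 + 45 + 27 + 3 = 1857/28.
  ∫_0^3 u'(x)^2 dx = ∫_0^3 (16*x^6 - 72*x^5 + 113*x^4 - 96*x^3 + 70*x^2 - 24*x + 9) dx. Term by term:
    ∫_0^3 16*x^6 dx = 34992/7;  ∫_0^3 -72*x^5 dx = -8748;  ∫_0^3 113*x^4 dx = 27459/5;
    ∫_0^3 -96*x^3 dx = -1944;  ∫_0^3 70*x^2 dx = 630;  ∫_0^3 -24*x dx = -108;
    ∫_0^3 9 dx = 27.
  Sum: 34992/7 − 8748 + 27459/5 − 1944 + 630 − 108 + 27 = 12168/35.
Adding: ||u||_{H^1}^2 = 1857/28 + 12168/35 = 57957/140.


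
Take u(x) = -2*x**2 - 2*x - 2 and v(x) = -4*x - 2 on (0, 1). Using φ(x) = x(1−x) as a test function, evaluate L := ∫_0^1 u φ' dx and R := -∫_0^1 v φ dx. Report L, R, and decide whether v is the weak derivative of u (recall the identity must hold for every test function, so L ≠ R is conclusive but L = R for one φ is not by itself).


LHS = 2/3, RHS = 2/3. Yes, v = u' weakly.

u(x) = -2*x**2 - 2*x - 2, classical derivative u'(x) = -4*x - 2.
φ(x) = x(1−x), so φ'(x) = 1 - 2*x.
Note φ(0) = φ(1) = 0, so the boundary term u·φ vanishes.
LHS = ∫_0^1 u(x) φ'(x) dx = ∫_0^1 (4*x^3 + 2*x^2 + 2*x - 2) dx. Term by term:
  ∫_0^1 4*x^3 dx = 1;  ∫_0^1 2*x^2 dx = 2/3;  ∫_0^1 2*x dx = 1;
  ∫_0^1 -2 dx = -2.
Sum: 1 + 2/3 + 1 − 2 = 2/3.
So LHS = 2/3.
∫_0^1 v(x) φ(x) dx = ∫_0^1 (4*x^3 - 2*x^2 - 2*x) dx. Term by term:
  ∫_0^1 4*x^3 dx = 1;  ∫_0^1 -2*x^2 dx = -2/3;  ∫_0^1 -2*x dx = -1.
Sum: 1 − 2/3 − 1 = -2/3.
So RHS = -∫_0^1 v(x) φ(x) dx = 2/3.
LHS = RHS, so the identity holds for this test φ.
Moreover u is smooth here and v(x) = u'(x) = -4*x - 2 pointwise, so the identity holds for every test function. Hence v is the weak derivative of u.


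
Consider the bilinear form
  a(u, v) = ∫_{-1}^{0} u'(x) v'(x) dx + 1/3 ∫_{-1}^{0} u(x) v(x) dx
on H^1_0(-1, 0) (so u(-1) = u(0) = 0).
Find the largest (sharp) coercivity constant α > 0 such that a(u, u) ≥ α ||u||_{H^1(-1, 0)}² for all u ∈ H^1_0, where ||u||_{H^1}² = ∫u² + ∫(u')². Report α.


α = (1/3 + π^2)/(1 + π^2)

Coercivity of a(·,·) on H^1_0(-1, 0) means a(u, u) ≥ α ||u||_{H^1}² for every u ∈ H^1_0.
The interval has length L = 1, and Poincaré/coercivity depend only on L. Here a(u, u) = ∫(u')² + (1/3)·∫u².
Here 0 < c = 1/3 < 1. The condition a(u,u) ≥ α||u||_{H^1}² reads (1−α)∫(u')² ≥ (α−c)∫u². Any admissible α is ≤ 1 (rapidly oscillating u have ∫u²/∫(u')² → 0), and α = 1 would force 0 ≥ (1−c)∫u², impossible since c < 1; so 1−α > 0. By the sharp Poincaré inequality on H^1_0 of an interval of length L, ∫(u')² ≥ (π/L)²∫u² with equality for the first sine mode sin(π(x−x₀)/L) (x₀ the left endpoint), so the inequality holds for all u iff (1−α)(π/L)² ≥ α − c, i.e. α ≤ ((π/L)² + c)/((π/L)² + 1) = (1 + c(L/π)²)/(1 + (L/π)²). With (π/L)² = π^2 and c = 1/3, the largest admissible constant is α = ((π/L)² + c)/((π/L)² + 1).
Simplifying, α = (1/3 + π^2)/(1 + π^2).


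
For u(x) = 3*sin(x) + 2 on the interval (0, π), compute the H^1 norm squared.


||u||_{H^1(0,π)}^2 = 24 + 13*π

u'(x) = 3*cos(x).
Expand u² and (u')² and integrate term by term on (0, π), using: for integers n ≥ 1, ∫_0^π sin²(nx) dx = ∫_0^π cos²(nx) dx = π/2; for n ≠ n', ∫_0^π sin(nx)sin(n'x) dx = ∫_0^π cos(nx)cos(n'x) dx = 0; and by product-to-sum, ∫_0^π sin(nx)cos(n'x) dx = ½∫_0^π [sin((n+n')x) + sin((n−n')x)] dx, which is 0 when n+n' is even and 2n/(n²−n'²) when n+n' is odd (it need not vanish on (0, π)). For the constant mode: ∫_0^π 1 dx = π, ∫_0^π cos(nx) dx = 0, ∫_0^π sin(nx) dx = (1−(−1)^n)/n.
  u² squared terms: (2)²·∫1 dx = 4·π = 4*π;  (3)²·∫sin(x)² dx = 9·π/2 = 9*π/2.
  u² cross terms: 2·(2)·(3)·∫1·sin(x) dx = 12·(2) = 24.
  So ∫_0^π u² dx = 4*π + 9*π/2 + 24 = 24 + 17*π/2.
  (u')² squared terms: (3)²·∫cos(x)² dx = 9·π/2 = 9*π/2.
  So ∫_0^π (u')² dx = 9*π/2.
||u||_{H^1}^2 = (24 + 17*π/2) + (9*π/2) = 24 + 13*π.


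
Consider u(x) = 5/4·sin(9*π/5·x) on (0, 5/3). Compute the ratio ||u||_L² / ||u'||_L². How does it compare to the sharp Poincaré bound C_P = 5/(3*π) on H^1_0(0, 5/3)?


||u||_L² / ||u'||_L² = 5/(9*π) < C_P = 5/(3*π).

u(x) = 5/4·sin(9*π/5·x), so u'(x) = 9*π*cos(9*π*x/5)/4.
Writing u(x) = A·sin(kπx/L) with A = 5/4 and k = 3, use ∫_0^L sin²(kπx/L) dx = L/2 and ∫_0^L cos²(kπx/L) dx = L/2.
u² = 25/16·sin²(9*π/5·x) and (u')² = 81*π^2/16·cos²(9*π/5·x), and each of sin², cos² integrates to L/2 = 5/6 over (0, 5/3).
∫_0^5/3 u² dx = 125/96, so ||u||_L² = 5*sqrt(30)/24.
∫_0^5/3 (u')² dx = 135*π^2/32, so ||u'||_L² = 3*sqrt(30)*π/8.
Ratio ||u||_L² / ||u'||_L² = 5/(9*π).
Sharp Poincaré constant on H^1_0(0, 5/3) is C_P = L/π = 5/(3*π), achieved by sin(3*π/5·x).
This is the k = 3 harmonic; the ratio L/(kπ) is strictly less than C_P = L/π, consistent with the sharp inequality ||u||_L² ≤ C_P ||u'||_L².


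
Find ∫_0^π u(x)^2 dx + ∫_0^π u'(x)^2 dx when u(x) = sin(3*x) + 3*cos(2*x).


||u||_{H^1(0,π)}^2 = 36 + 55*π/2

u'(x) = -6*sin(2*x) + 3*cos(3*x).
Expand u² and (u')² and integrate term by term on (0, π), using: for integers n ≥ 1, ∫_0^π sin²(nx) dx = ∫_0^π cos²(nx) dx = π/2; for n ≠ n', ∫_0^π sin(nx)sin(n'x) dx = ∫_0^π cos(nx)cos(n'x) dx = 0; and by product-to-sum, ∫_0^π sin(nx)cos(n'x) dx = ½∫_0^π [sin((n+n')x) + sin((n−n')x)] dx, which is 0 when n+n' is even and 2n/(n²−n'²) when n+n' is odd (it need not vanish on (0, π)).
  u² squared terms: (3)²·∫cos(2x)² dx = 9·π/2 = 9*π/2;  (1)²·∫sin(3x)² dx = 1·π/2 = π/2.
  u² cross terms: 2·(3)·(1)·∫cos(2x)·sin(3x) dx = 6·(6/5) = 36/5.
  So ∫_0^π u² dx = 9*π/2 + π/2 + 36/5 = 36/5 + 5*π.
  (u')² squared terms: (-6)²·∫sin(2x)² dx = 36·π/2 = 18*π;  (3)²·∫cos(3x)² dx = 9·π/2 = 9*π/2.
  (u')² cross terms: 2·(-6)·(3)·∫sin(2x)·cos(3x) dx = -36·(-4/5) = 144/5.
  So ∫_0^π (u')² dx = 18*π + 9*π/2 + 144/5 = 144/5 + 45*π/2.
||u||_{H^1}^2 = (36/5 + 5*π) + (144/5 + 45*π/2) = 36 + 55*π/2.


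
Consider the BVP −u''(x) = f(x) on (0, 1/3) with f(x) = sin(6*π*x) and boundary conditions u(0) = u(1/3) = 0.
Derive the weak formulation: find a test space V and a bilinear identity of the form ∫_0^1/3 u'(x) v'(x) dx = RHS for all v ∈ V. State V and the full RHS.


V = H^1_0(0, 1/3) (so v(0) = v(1/3) = 0); weak form: ∫_0^1/3 u'v' dx = ∫_0^1/3 (sin(6*π*x)) v dx for all v ∈ V.

Multiply both sides by a test function v and integrate from 0 to 1/3:
  ∫_0^1/3 −u''(x) v(x) dx = ∫_0^1/3 f(x) v(x) dx.
Integrate the LHS by parts once:
  ∫_0^1/3 −u'' v dx = −[u'(x) v(x)]_0^1/3 + ∫_0^1/3 u'(x) v'(x) dx.
Thus ∫_0^1/3 u'(x) v'(x) dx = ∫_0^1/3 f(x) v(x) dx + [u'(x) v(x)]_0^1/3.
Choose V so that boundary terms are either known or forced to vanish.
u is Dirichlet: u(0) = u(1/3) = 0. Let V = H^1_0(0, 1/3); then v(0) = v(1/3) = 0, and [u' v]_0^1/3 = 0.
Weak formulation: find u (satisfying any essential BC) such that ∫_0^1/3 u'(x) v'(x) dx = ∫_0^1/3 f v dx for all v ∈ V.
Substituting f(x) = sin(6*π*x), the right-hand side is ∫_0^1/3 (sin(6*π*x)) v dx.


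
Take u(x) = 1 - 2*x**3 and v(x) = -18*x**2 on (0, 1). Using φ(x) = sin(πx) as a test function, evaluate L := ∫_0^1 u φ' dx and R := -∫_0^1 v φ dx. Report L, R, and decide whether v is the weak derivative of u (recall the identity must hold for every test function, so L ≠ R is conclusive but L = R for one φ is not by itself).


LHS = -24/π^3 + 6/π, RHS = -72/π^3 + 18/π. No, v is not the weak derivative of u.

u(x) = 1 - 2*x**3, classical derivative u'(x) = -6*x**2.
φ(x) = sin(πx), so φ'(x) = π*cos(π*x).
Note φ(0) = φ(1) = 0, so the boundary term u·φ vanishes.
LHS = ∫_0^1 u(x) φ'(x) dx = ∫_0^1 (-2*π*x^3*cos(π*x) + π*cos(π*x)) dx. Term by term:
  ∫_0^1 π*cos(π*x) dx = 0;  ∫_0^1 -2*π*x^3*cos(π*x) dx = -24/π^3 + 6/π.
Sum: 0 + -24/π^3 + 6/π = -24/π^3 + 6/π.
So LHS = -24/π^3 + 6/π.
∫_0^1 v(x) φ(x) dx = ∫_0^1 (-18*x^2*sin(π*x)) dx. Term by term:
  ∫_0^1 -18*x^2*sin(π*x) dx = -18/π + 72/π^3.
So RHS = -∫_0^1 v(x) φ(x) dx = -72/π^3 + 18/π.
LHS − RHS = -12/π + 48/π^3 ≠ 0, so the identity fails.
(For a valid weak derivative the identity must hold for EVERY test function, in particular this one. The failure shows v is NOT the weak derivative of u.)
Correct weak derivative would be u'(x) = -6*x**2.


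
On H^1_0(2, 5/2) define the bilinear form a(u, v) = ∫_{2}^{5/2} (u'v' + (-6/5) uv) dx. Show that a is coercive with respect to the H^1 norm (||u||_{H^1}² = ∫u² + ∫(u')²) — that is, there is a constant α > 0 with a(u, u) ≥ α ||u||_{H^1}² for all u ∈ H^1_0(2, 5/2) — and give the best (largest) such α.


α = 2*(-3 + 10*π^2)/(5*(1 + 4*π^2))

Coercivity of a(·,·) on H^1_0(2, 5/2) means a(u, u) ≥ α ||u||_{H^1}² for every u ∈ H^1_0.
The interval has length L = 1/2, and Poincaré/coercivity depend only on L. Here a(u, u) = ∫(u')² + (-6/5)·∫u².
Here c = -6/5 < 0 with |c| < (π/L)² = 4*π^2, so coercivity still holds. The condition a(u,u) ≥ α||u||_{H^1}² reads (1−α)∫(u')² ≥ (α−c)∫u². Any admissible α is ≤ 1 (rapidly oscillating u have ∫u²/∫(u')² → 0), and α = 1 would force 0 ≥ (1−c)∫u², impossible since c < 1; so 1−α > 0. By the sharp Poincaré inequality on H^1_0 of an interval of length L, ∫(u')² ≥ (π/L)²∫u² with equality for the first sine mode sin(π(x−x₀)/L) (x₀ the left endpoint), so the inequality holds for all u iff (1−α)(π/L)² ≥ α − c, i.e. α ≤ ((π/L)² + c)/((π/L)² + 1) = (1 + c(L/π)²)/(1 + (L/π)²). (Direct route, valid since c ≤ 0: Poincaré gives c∫u² ≥ c(L/π)²∫(u')², so a(u,u) ≥ (1 + c(L/π)²)∫(u')², while ||u||_{H^1}² ≤ (1 + (L/π)²)∫(u')²; dividing yields the same α.) With (π/L)² = 4*π^2 and c = -6/5, the largest admissible constant is α = ((π/L)² + c)/((π/L)² + 1).
Simplifying, α = 2*(-3 + 10*π^2)/(5*(1 + 4*π^2)).


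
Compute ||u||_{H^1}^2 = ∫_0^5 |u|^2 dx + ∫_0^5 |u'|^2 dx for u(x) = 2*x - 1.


||u||_{H^1}^2 = 425/3

The H^1 norm (squared) on an interval (0, L) is
  ||u||_{H^1}^2 = ∫_0^L u(x)^2 dx + ∫_0^L u'(x)^2 dx.
Compute u'(x) = 2.
Then u(x)^2 = 4*x**2 - 4*x + 1 and u'(x)^2 = 4.
Integrate each monomial from 0 to 5 using ∫_0^5 c·x^n dx = c·5^(n+1)/(n+1):
  ∫_0^5 u(x)^2 dx = ∫_0^5 (4*x^2 - 4*x + 1) dx. Term by term:
    ∫_0^5 4*x^2 dx = 500/3;  ∫_0^5 -4*x dx = -50;  ∫_0^5 1 dx = 5.
  Sum: 500/3 − 50 + 5 = 365/3.
  ∫_0^5 u'(x)^2 dx = ∫_0^5 (4) dx. Term by term:
    ∫_0^5 4 dx = 20.
Adding: ||u||_{H^1}^2 = 365/3 + 20 = 425/3.


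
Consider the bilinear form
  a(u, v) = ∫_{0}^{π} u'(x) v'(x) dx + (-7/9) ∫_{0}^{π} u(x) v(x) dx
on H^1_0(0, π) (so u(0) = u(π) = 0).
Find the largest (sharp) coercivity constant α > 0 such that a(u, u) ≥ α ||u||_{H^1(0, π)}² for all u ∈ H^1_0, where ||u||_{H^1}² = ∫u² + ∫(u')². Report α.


α = 1/9

Coercivity of a(·,·) on H^1_0(0, π) means a(u, u) ≥ α ||u||_{H^1}² for every u ∈ H^1_0.
The interval has length L = π, and Poincaré/coercivity depend only on L. Here a(u, u) = ∫(u')² + (-7/9)·∫u².
Here c = -7/9 < 0 with |c| < (π/L)² = 1, so coercivity still holds. The condition a(u,u) ≥ α||u||_{H^1}² reads (1−α)∫(u')² ≥ (α−c)∫u². Any admissible α is ≤ 1 (rapidly oscillating u have ∫u²/∫(u')² → 0), and α = 1 would force 0 ≥ (1−c)∫u², impossible since c < 1; so 1−α > 0. By the sharp Poincaré inequality on H^1_0 of an interval of length L, ∫(u')² ≥ (π/L)²∫u² with equality for the first sine mode sin(π(x−x₀)/L) (x₀ the left endpoint), so the inequality holds for all u iff (1−α)(π/L)² ≥ α − c, i.e. α ≤ ((π/L)² + c)/((π/L)² + 1) = (1 + c(L/π)²)/(1 + (L/π)²). (Direct route, valid since c ≤ 0: Poincaré gives c∫u² ≥ c(L/π)²∫(u')², so a(u,u) ≥ (1 + c(L/π)²)∫(u')², while ||u||_{H^1}² ≤ (1 + (L/π)²)∫(u')²; dividing yields the same α.) With (π/L)² = 1 and c = -7/9, the largest admissible constant is α = ((π/L)² + c)/((π/L)² + 1).
Simplifying, α = 1/9.


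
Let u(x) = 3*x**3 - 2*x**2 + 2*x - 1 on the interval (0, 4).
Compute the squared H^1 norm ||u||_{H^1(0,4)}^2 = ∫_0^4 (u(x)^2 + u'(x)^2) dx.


||u||_{H^1}^2 = 993116/35

The H^1 norm (squared) on an interval (0, L) is
  ||u||_{H^1}^2 = ∫_0^L u(x)^2 dx + ∫_0^L u'(x)^2 dx.
Compute u'(x) = 9*x**2 - 4*x + 2.
Then u(x)^2 = 9*x**6 - 12*x**5 + 16*x**4 - 14*x**3 + 8*x**2 - 4*x + 1 and u'(x)^2 = 81*x**4 - 72*x**3 + 52*x**2 - 16*x + 4.
Integrate each monomial from 0 to 4 using ∫_0^4 c·x^n dx = c·4^(n+1)/(n+1):
  ∫_0^4 u(x)^2 dx = ∫_0^4 (9*x^6 - 12*x^5 + 16*x^4 - 14*x^3 + 8*x^2 - 4*x + 1) dx. Term by term:
    ∫_0^4 9*x^6 dx = 147456/7;  ∫_0^4 -12*x^5 dx = -8192;  ∫_0^4 16*x^4 dx = 16384/5;
    ∫_0^4 -14*x^3 dx = -896;  ∫_0^4 8*x^2 dx = 512/3;  ∫_0^4 -4*x dx = -32;
    ∫_0^4 1 dx = 4.
  Sum: 147456/7 − 8192 + 16384/5 − 896 + 512/3 − 32 + 4 = 1616644/105.
  ∫_0^4 u'(x)^2 dx = ∫_0^4 (81*x^4 - 72*x^3 + 52*x^2 - 16*x + 4) dx. Term by term:
    ∫_0^4 81*x^4 dx = 82944/5;  ∫_0^4 -72*x^3 dx = -4608;  ∫_0^4 52*x^2 dx = 3328/3;
    ∫_0^4 -16*x dx = -128;  ∫_0^4 4 dx = 16.
  Sum: 82944/5 − 4608 + 3328/3 − 128 + 16 = 194672/15.
Adding: ||u||_{H^1}^2 = 1616644/105 + 194672/15 = 993116/35.


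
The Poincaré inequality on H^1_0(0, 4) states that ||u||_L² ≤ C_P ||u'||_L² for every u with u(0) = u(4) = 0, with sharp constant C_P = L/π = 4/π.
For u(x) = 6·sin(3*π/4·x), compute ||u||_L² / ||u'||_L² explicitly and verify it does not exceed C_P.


||u||_L² / ||u'||_L² = 4/(3*π) < C_P = 4/π.

u(x) = 6·sin(3*π/4·x), so u'(x) = 9*π*cos(3*π*x/4)/2.
Writing u(x) = A·sin(kπx/L) with A = 6 and k = 3, use ∫_0^L sin²(kπx/L) dx = L/2 and ∫_0^L cos²(kπx/L) dx = L/2.
u² = 36·sin²(3*π/4·x) and (u')² = 81*π^2/4·cos²(3*π/4·x), and each of sin², cos² integrates to L/2 = 2 over (0, 4).
∫_0^4 u² dx = 72, so ||u||_L² = 6*sqrt(2).
∫_0^4 (u')² dx = 81*π^2/2, so ||u'||_L² = 9*sqrt(2)*π/2.
Ratio ||u||_L² / ||u'||_L² = 4/(3*π).
Sharp Poincaré constant on H^1_0(0, 4) is C_P = L/π = 4/π, achieved by sin(π/4·x).
This is the k = 3 harmonic; the ratio L/(kπ) is strictly less than C_P = L/π, consistent with the sharp inequality ||u||_L² ≤ C_P ||u'||_L².


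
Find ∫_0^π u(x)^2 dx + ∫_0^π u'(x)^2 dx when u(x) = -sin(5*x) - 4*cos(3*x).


||u||_{H^1(0,π)}^2 = 93*π

u'(x) = 12*sin(3*x) - 5*cos(5*x).
Expand u² and (u')² and integrate term by term on (0, π), using: for integers n ≥ 1, ∫_0^π sin²(nx) dx = ∫_0^π cos²(nx) dx = π/2; for n ≠ n', ∫_0^π sin(nx)sin(n'x) dx = ∫_0^π cos(nx)cos(n'x) dx = 0; and by product-to-sum, ∫_0^π sin(nx)cos(n'x) dx = ½∫_0^π [sin((n+n')x) + sin((n−n')x)] dx, which is 0 when n+n' is even and 2n/(n²−n'²) when n+n' is odd (it need not vanish on (0, π)).
  u² squared terms: (-1)²·∫sin(5x)² dx = 1·π/2 = π/2;  (-4)²·∫cos(3x)² dx = 16·π/2 = 8*π.
  u² cross terms: 2·(-1)·(-4)·∫sin(5x)·cos(3x) dx = 8·(0) = 0.
  So ∫_0^π u² dx = π/2 + 8*π + 0 = 17*π/2.
  (u')² squared terms: (-5)²·∫cos(5x)² dx = 25·π/2 = 25*π/2;  (12)²·∫sin(3x)² dx = 144·π/2 = 72*π.
  (u')² cross terms: 2·(-5)·(12)·∫cos(5x)·sin(3x) dx = -120·(0) = 0.
  So ∫_0^π (u')² dx = 25*π/2 + 72*π + 0 = 169*π/2.
||u||_{H^1}^2 = (17*π/2) + (169*π/2) = 93*π.


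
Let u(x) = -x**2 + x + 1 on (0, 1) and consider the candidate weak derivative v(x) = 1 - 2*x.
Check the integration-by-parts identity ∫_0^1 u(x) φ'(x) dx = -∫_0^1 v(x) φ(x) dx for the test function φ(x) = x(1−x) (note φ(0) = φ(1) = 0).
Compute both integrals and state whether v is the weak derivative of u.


LHS = 0, RHS = 0. Yes, v = u' weakly.

u(x) = -x**2 + x + 1, classical derivative u'(x) = 1 - 2*x.
φ(x) = x(1−x), so φ'(x) = 1 - 2*x.
Note φ(0) = φ(1) = 0, so the boundary term u·φ vanishes.
LHS = ∫_0^1 u(x) φ'(x) dx = ∫_0^1 (2*x^3 - 3*x^2 - x + 1) dx. Term by term:
  ∫_0^1 2*x^3 dx = 1/2;  ∫_0^1 -3*x^2 dx = -1;  ∫_0^1 -x dx = -1/2;
  ∫_0^1 1 dx = 1.
Sum: 1/2 − 1 − 1/2 + 1 = 0.
So LHS = 0.
∫_0^1 v(x) φ(x) dx = ∫_0^1 (2*x^3 - 3*x^2 + x) dx. Term by term:
  ∫_0^1 2*x^3 dx = 1/2;  ∫_0^1 -3*x^2 dx = -1;  ∫_0^1 x dx = 1/2.
Sum: 1/2 − 1 + 1/2 = 0.
So RHS = -∫_0^1 v(x) φ(x) dx = 0.
LHS = RHS, so the identity holds for this test φ.
Moreover u is smooth here and v(x) = u'(x) = 1 - 2*x pointwise, so the identity holds for every test function. Hence v is the weak derivative of u.


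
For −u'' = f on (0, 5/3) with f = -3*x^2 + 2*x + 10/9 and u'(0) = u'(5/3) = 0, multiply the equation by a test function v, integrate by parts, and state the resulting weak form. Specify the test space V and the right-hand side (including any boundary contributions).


V = H^1(0, 5/3) (no boundary constraint on v; u is determined up to an additive constant); weak form: ∫_0^5/3 u'v' dx = ∫_0^5/3 (-3*x^2 + 2*x + 10/9) v dx for all v ∈ V.

Multiply both sides by a test function v and integrate from 0 to 5/3:
  ∫_0^5/3 −u''(x) v(x) dx = ∫_0^5/3 f(x) v(x) dx.
Integrate the LHS by parts once:
  ∫_0^5/3 −u'' v dx = −[u'(x) v(x)]_0^5/3 + ∫_0^5/3 u'(x) v'(x) dx.
Thus ∫_0^5/3 u'(x) v'(x) dx = ∫_0^5/3 f(x) v(x) dx + [u'(x) v(x)]_0^5/3.
Choose V so that boundary terms are either known or forced to vanish.
u has homogeneous Neumann: u'(0) = u'(5/3) = 0. So [u' v]_0^5/3 = 0·v(5/3) − 0·v(0) = 0 for any v; take V = H^1(0, 5/3).
Weak formulation: find u (satisfying any essential BC) such that ∫_0^5/3 u'(x) v'(x) dx = ∫_0^5/3 f v dx for all v ∈ V (homogeneous Neumann, so boundary terms vanish).
Substituting f(x) = -3*x^2 + 2*x + 10/9, the right-hand side is ∫_0^5/3 (-3*x^2 + 2*x + 10/9) v dx.
Compatibility check (pure Neumann): taking v ≡ 1 ∈ V gives 0 = ∫_0^5/3 f dx + (0) − (0), i.e. ∫_0^5/3 f dx must equal u'(0) − u'(5/3) = 0. Indeed ∫_0^5/3 (-3*x^2 + 2*x + 10/9) dx = 0, so the data are compatible. The solution is then unique only up to an additive constant (fix it e.g. by requiring ∫_0^5/3 u dx = 0).


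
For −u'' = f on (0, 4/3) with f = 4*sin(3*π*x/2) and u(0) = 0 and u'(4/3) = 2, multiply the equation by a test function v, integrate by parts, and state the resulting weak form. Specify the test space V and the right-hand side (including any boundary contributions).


V = {v ∈ H^1(0, 4/3) : v(0) = 0} (test functions vanish at x = 0 where u is specified); weak form: ∫_0^4/3 u'v' dx = ∫_0^4/3 (4*sin(3*π*x/2)) v dx + 2·v(4/3) for all v ∈ V.

Multiply both sides by a test function v and integrate from 0 to 4/3:
  ∫_0^4/3 −u''(x) v(x) dx = ∫_0^4/3 f(x) v(x) dx.
Integrate the LHS by parts once:
  ∫_0^4/3 −u'' v dx = −[u'(x) v(x)]_0^4/3 + ∫_0^4/3 u'(x) v'(x) dx.
Thus ∫_0^4/3 u'(x) v'(x) dx = ∫_0^4/3 f(x) v(x) dx + [u'(x) v(x)]_0^4/3.
Choose V so that boundary terms are either known or forced to vanish.
Mixed BC: u(0) = 0 (Dirichlet) and u'(4/3) = 2 (Neumann). Define V = {v ∈ H^1(0, 4/3) : v(0) = 0}. Then [u' v]_0^4/3 = u'(4/3)·v(4/3) − u'(0)·0 = 2·v(4/3).
Weak formulation: find u (satisfying any essential BC) such that ∫_0^4/3 u'(x) v'(x) dx = ∫_0^4/3 f v dx + 2·v(4/3) for all v ∈ V (Dirichlet at 0 absorbed into V; Neumann datum at x = 4/3 contributes the boundary term).
Substituting f(x) = 4*sin(3*π*x/2), the right-hand side is ∫_0^4/3 (4*sin(3*π*x/2)) v dx + 2·v(4/3).


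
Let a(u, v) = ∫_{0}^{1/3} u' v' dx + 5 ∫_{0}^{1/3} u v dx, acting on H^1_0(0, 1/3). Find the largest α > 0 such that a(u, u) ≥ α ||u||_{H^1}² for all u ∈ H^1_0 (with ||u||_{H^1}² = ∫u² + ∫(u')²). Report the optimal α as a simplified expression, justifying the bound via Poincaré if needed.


α = 1

Coercivity of a(·,·) on H^1_0(0, 1/3) means a(u, u) ≥ α ||u||_{H^1}² for every u ∈ H^1_0.
The interval has length L = 1/3, and Poincaré/coercivity depend only on L. Here a(u, u) = ∫(u')² + (5)·∫u².
Here c = 5 ≥ 1, so a(u,u) = ∫(u')² + c∫u² ≥ ∫(u')² + ∫u² = ||u||_{H^1}², i.e. α = 1 works. No larger α is possible: a(u,u) ≥ α||u||_{H^1}² means (1−α)∫(u')² ≥ (α−c)∫u², and for the modes u_n = sin(nπ(x−x₀)/L) (x₀ the left endpoint) one has ∫u_n²/∫(u_n')² = (L/(nπ))² → 0, so a(u_n,u_n)/||u_n||_{H^1}² → 1. Hence the optimal constant is α = 1.
Therefore α = 1.


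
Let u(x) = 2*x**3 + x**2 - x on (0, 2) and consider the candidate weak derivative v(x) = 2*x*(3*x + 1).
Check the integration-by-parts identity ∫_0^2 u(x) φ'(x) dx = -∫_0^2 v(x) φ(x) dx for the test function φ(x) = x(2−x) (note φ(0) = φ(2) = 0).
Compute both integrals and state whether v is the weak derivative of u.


LHS = -164/15, RHS = -184/15. No, v is not the weak derivative of u.

u(x) = 2*x**3 + x**2 - x, classical derivative u'(x) = 6*x**2 + 2*x - 1.
φ(x) = x(2−x), so φ'(x) = 2 - 2*x.
Note φ(0) = φ(2) = 0, so the boundary term u·φ vanishes.
LHS = ∫_0^2 u(x) φ'(x) dx = ∫_0^2 (-4*x^4 + 2*x^3 + 4*x^2 - 2*x) dx. Term by term:
  ∫_0^2 -4*x^4 dx = -128/5;  ∫_0^2 2*x^3 dx = 8;  ∫_0^2 4*x^2 dx = 32/3;
  ∫_0^2 -2*x dx = -4.
Sum: -128/5 + 8 + 32/3 − 4 = -164/15.
So LHS = -164/15.
∫_0^2 v(x) φ(x) dx = ∫_0^2 (-6*x^4 + 10*x^3 + 4*x^2) dx. Term by term:
  ∫_0^2 -6*x^4 dx = -192/5;  ∫_0^2 10*x^3 dx = 40;  ∫_0^2 4*x^2 dx = 32/3.
Sum: -192/5 + 40 + 32/3 = 184/15.
So RHS = -∫_0^2 v(x) φ(x) dx = -184/15.
LHS − RHS = 4/3 ≠ 0, so the identity fails.
(For a valid weak derivative the identity must hold for EVERY test function, in particular this one. The failure shows v is NOT the weak derivative of u.)
Correct weak derivative would be u'(x) = 6*x**2 + 2*x - 1.


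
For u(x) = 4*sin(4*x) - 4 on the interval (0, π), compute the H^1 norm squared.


||u||_{H^1(0,π)}^2 = 152*π

u'(x) = 16*cos(4*x).
Expand u² and (u')² and integrate term by term on (0, π), using: for integers n ≥ 1, ∫_0^π sin²(nx) dx = ∫_0^π cos²(nx) dx = π/2; for n ≠ n', ∫_0^π sin(nx)sin(n'x) dx = ∫_0^π cos(nx)cos(n'x) dx = 0; and by product-to-sum, ∫_0^π sin(nx)cos(n'x) dx = ½∫_0^π [sin((n+n')x) + sin((n−n')x)] dx, which is 0 when n+n' is even and 2n/(n²−n'²) when n+n' is odd (it need not vanish on (0, π)). For the constant mode: ∫_0^π 1 dx = π, ∫_0^π cos(nx) dx = 0, ∫_0^π sin(nx) dx = (1−(−1)^n)/n.
  u² squared terms: (-4)²·∫1 dx = 16·π = 16*π;  (4)²·∫sin(4x)² dx = 16·π/2 = 8*π.
  u² cross terms: 2·(-4)·(4)·∫1·sin(4x) dx = -32·(0) = 0.
  So ∫_0^π u² dx = 16*π + 8*π + 0 = 24*π.
  (u')² squared terms: (16)²·∫cos(4x)² dx = 256·π/2 = 128*π.
  So ∫_0^π (u')² dx = 128*π.
||u||_{H^1}^2 = (24*π) + (128*π) = 152*π.


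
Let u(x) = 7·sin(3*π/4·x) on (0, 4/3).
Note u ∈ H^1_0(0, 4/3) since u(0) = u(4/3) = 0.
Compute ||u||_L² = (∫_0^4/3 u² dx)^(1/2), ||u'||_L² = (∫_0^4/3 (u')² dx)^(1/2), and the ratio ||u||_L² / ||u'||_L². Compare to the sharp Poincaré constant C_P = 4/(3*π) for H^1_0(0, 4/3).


||u||_L² / ||u'||_L² = 4/(3*π) = C_P.

u(x) = 7·sin(3*π/4·x), so u'(x) = 21*π*cos(3*π*x/4)/4.
Writing u(x) = A·sin(kπx/L) with A = 7 and k = 1, use ∫_0^L sin²(kπx/L) dx = L/2 and ∫_0^L cos²(kπx/L) dx = L/2.
u² = 49·sin²(3*π/4·x) and (u')² = 441*π^2/16·cos²(3*π/4·x), and each of sin², cos² integrates to L/2 = 2/3 over (0, 4/3).
∫_0^4/3 u² dx = 98/3, so ||u||_L² = 7*sqrt(6)/3.
∫_0^4/3 (u')² dx = 147*π^2/8, so ||u'||_L² = 7*sqrt(6)*π/4.
Ratio ||u||_L² / ||u'||_L² = 4/(3*π).
Sharp Poincaré constant on H^1_0(0, 4/3) is C_P = L/π = 4/(3*π), achieved by sin(3*π/4·x).
This is the k = 1 eigenfunction (up to amplitude), so the ratio equals the sharp Poincaré constant exactly.


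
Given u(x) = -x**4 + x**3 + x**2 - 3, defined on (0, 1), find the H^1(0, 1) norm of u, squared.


||u||_{H^1}^2 = 2059/252

The H^1 norm (squared) on an interval (0, L) is
  ||u||_{H^1}^2 = ∫_0^L u(x)^2 dx + ∫_0^L u'(x)^2 dx.
Compute u'(x) = -4*x**3 + 3*x**2 + 2*x.
Then u(x)^2 = x**8 - 2*x**7 - x**6 + 2*x**5 + 7*x**4 - 6*x**3 - 6*x**2 + 9 and u'(x)^2 = 16*x**6 - 24*x**5 - 7*x**4 + 12*x**3 + 4*x**2.
Integrate each monomial from 0 to 1 using ∫_0^1 c·x^n dx = c·1^(n+1)/(n+1):
  ∫_0^1 u(x)^2 dx = ∫_0^1 (x^8 - 2*x^7 - x^6 + 2*x^5 + 7*x^4 - 6*x^3 - 6*x^2 + 9) dx. Term by term:
    ∫_0^1 x^8 dx = 1/9;  ∫_0^1 -2*x^7 dx = -1/4;  ∫_0^1 -x^6 dx = -1/7;
    ∫_0^1 2*x^5 dx = 1/3;  ∫_0^1 7*x^4 dx = 7/5;  ∫_0^1 -6*x^3 dx = -3/2;
    ∫_0^1 -6*x^2 dx = -2;  ∫_0^1 9 dx = 9.
  Sum: 1/9 − 1/4 − 1/7 + 1/3 + 7/5 − 3/2 − 2 + 9 = 8759/1260.
  ∫_0^1 u'(x)^2 dx = ∫_0^1 (16*x^6 - 24*x^5 - 7*x^4 + 12*x^3 + 4*x^2) dx. Term by term:
    ∫_0^1 16*x^6 dx = 16/7;  ∫_0^1 -24*x^5 dx = -4;  ∫_0^1 -7*x^4 dx = -7/5;
    ∫_0^1 12*x^3 dx = 3;  ∫_0^1 4*x^2 dx = 4/3.
  Sum: 16/7 − 4 − 7/5 + 3 + 4/3 = 128/105.
Adding: ||u||_{H^1}^2 = 8759/1260 + 128/105 = 2059/252.


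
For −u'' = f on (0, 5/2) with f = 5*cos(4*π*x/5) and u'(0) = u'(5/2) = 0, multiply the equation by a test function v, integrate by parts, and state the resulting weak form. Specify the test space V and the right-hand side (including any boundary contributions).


V = H^1(0, 5/2) (no boundary constraint on v; u is determined up to an additive constant); weak form: ∫_0^5/2 u'v' dx = ∫_0^5/2 (5*cos(4*π*x/5)) v dx for all v ∈ V.

Multiply both sides by a test function v and integrate from 0 to 5/2:
  ∫_0^5/2 −u''(x) v(x) dx = ∫_0^5/2 f(x) v(x) dx.
Integrate the LHS by parts once:
  ∫_0^5/2 −u'' v dx = −[u'(x) v(x)]_0^5/2 + ∫_0^5/2 u'(x) v'(x) dx.
Thus ∫_0^5/2 u'(x) v'(x) dx = ∫_0^5/2 f(x) v(x) dx + [u'(x) v(x)]_0^5/2.
Choose V so that boundary terms are either known or forced to vanish.
u has homogeneous Neumann: u'(0) = u'(5/2) = 0. So [u' v]_0^5/2 = 0·v(5/2) − 0·v(0) = 0 for any v; take V = H^1(0, 5/2).
Weak formulation: find u (satisfying any essential BC) such that ∫_0^5/2 u'(x) v'(x) dx = ∫_0^5/2 f v dx for all v ∈ V (homogeneous Neumann, so boundary terms vanish).
Substituting f(x) = 5*cos(4*π*x/5), the right-hand side is ∫_0^5/2 (5*cos(4*π*x/5)) v dx.
Compatibility check (pure Neumann): taking v ≡ 1 ∈ V gives 0 = ∫_0^5/2 f dx + (0) − (0), i.e. ∫_0^5/2 f dx must equal u'(0) − u'(5/2) = 0. Indeed ∫_0^5/2 (5*cos(4*π*x/5)) dx = 0, so the data are compatible. The solution is then unique only up to an additive constant (fix it e.g. by requiring ∫_0^5/2 u dx = 0).
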